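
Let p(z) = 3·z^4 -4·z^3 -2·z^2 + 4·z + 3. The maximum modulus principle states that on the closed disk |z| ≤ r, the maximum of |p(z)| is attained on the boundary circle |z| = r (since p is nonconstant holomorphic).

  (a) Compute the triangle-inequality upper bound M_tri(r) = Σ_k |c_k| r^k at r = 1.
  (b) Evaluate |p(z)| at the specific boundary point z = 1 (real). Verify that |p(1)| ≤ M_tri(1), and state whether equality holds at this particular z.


Coefficients: c_0 = 3, c_1 = 4, c_2 = -2, c_3 = -4, c_4 = 3. Radius r = 1.
Part (a). Triangle bound: M_tri(r) = Σ_k |c_k| r^k
  = |3|·1^0 + |4|·1^1 + |-2|·1^2 + |-4|·1^3 + |3|·1^4
  = 3 + 4 + 2 + 4 + 3 = 16.
This bounds M(r) := max_{|z|=r} |p(z)| from above; equality holds iff all terms c_k z^k can be made to align in phase at a single z on |z|=r.
Part (b). At z = 1 (real, on the circle |z| = r):
  p(1) = (3)·1^0 + (4)·1^1 + (-2)·1^2 + (-4)·1^3 + (3)·1^4 = 4.
  |p(1)| = 4.
Check: |p(1)| = 4 ≤ 16 = M_tri(1). ✓ Equality does not hold at z = 1 (the coefficients have mixed signs, so the terms do not all align in phase there).

M_tri(1) = 16; |p(1)| = 4; equality at z=1: no.


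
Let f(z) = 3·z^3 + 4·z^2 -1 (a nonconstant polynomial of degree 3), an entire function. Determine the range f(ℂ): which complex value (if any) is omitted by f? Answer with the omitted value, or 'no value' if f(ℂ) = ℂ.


Little Picard bounds the complement of f(ℂ) to at most one point.
For every w ∈ ℂ, the equation p(z) − w = 0 is a nonconstant polynomial in z and hence has at least one root by the fundamental theorem of algebra. So p is surjective onto ℂ, omitting no value.

Omitted value: no value.


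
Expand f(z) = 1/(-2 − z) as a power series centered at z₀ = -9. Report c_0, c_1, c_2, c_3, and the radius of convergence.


Let w = z − z₀, so z = z₀ + w.
Then -2 − z = -2 − (z₀ + w) = (-2 − z₀) − w = 7 − w.
f(z) = 1/(7 − w) = (1/(7)) · 1/(1 − w/(7)) = Σ_{n≥0} w^n / (7)^(n+1).
So c_n = 1/(7)^(n+1):
  c_0 = 1/(7)^1 = 1/7.
  c_1 = 1/(7)^2 = 1/49.
  c_2 = 1/(7)^3 = 1/343.
  c_3 = 1/(7)^4 = 1/2401.
The series is valid for |w/d| < 1, i.e. |z − z₀| < |d|.
Radius of convergence: R = |-2 − z₀| = |7| = 7 (distance from z₀ to the singularity z = -2).

c_0 = 1/7, c_1 = 1/49, c_2 = 1/343, c_3 = 1/2401; R = 7.


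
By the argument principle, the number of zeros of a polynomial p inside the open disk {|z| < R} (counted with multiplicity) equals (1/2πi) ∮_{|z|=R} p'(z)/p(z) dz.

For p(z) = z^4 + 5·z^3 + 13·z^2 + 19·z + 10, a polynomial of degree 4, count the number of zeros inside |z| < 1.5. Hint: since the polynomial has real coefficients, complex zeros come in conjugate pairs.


The zeros of p are: -2, (-1 + 2i), (-1 - 2i), -1.
Their magnitudes are: 2, 2.236, 2.236, 1.
Zeros with |z| < R = 1.5: -1.
Count = 1.
By the argument principle, (1/2πi) ∮_{|z|=R} p'(z)/p(z) dz equals exactly this count.

Number of zeros inside |z| < 1.5: 1.


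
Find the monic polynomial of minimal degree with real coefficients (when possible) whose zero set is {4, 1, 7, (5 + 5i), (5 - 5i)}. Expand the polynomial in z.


The polynomial is p(z) = ∏_{α ∈ S} (z − α), where S = {4, 1, 7, (5 + 5i), (5 - 5i)}.
Expanding the product yields: p(z) = z^5 -22·z^4 + 209·z^3 -1018·z^2 + 2230·z -1400.
Note conjugate pairs combine to real quadratics: (z − (5+5i))(z − (5−5i)) = z² − 10z + 50.
The resulting polynomial has degree 5 and real coefficients as required.

p(z) = z^5 -22·z^4 + 209·z^3 -1018·z^2 + 2230·z -1400.


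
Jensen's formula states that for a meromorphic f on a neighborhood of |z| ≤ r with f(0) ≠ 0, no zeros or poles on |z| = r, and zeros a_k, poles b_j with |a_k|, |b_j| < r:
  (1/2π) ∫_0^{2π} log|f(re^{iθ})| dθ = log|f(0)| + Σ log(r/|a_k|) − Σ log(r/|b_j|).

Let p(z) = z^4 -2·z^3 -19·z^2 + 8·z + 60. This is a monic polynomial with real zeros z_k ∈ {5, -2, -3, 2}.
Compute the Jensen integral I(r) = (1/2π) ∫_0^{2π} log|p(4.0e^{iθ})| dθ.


Zeros: -3, -2, 2, 5; r = 4.0.
Inside |z| < r: -3, -2, 2. Outside (|z| ≥ r): 5.
p(0) = 60, so log|p(0)| = log(60) = 4.0943.
Apply Jensen: I(r) = log|p(0)| + Σ_k log(r/|z_k|), summed over zeros inside |z| < r.
  log(r/|z_k|) for z_k = -2: log(4.0/2) = 0.6931
  log(r/|z_k|) for z_k = -3: log(4.0/3) = 0.2877
  log(r/|z_k|) for z_k = 2: log(4.0/2) = 0.6931
  Outside zeros (5) contribute nothing to the Jensen sum.
Sum over inside zeros: 1.6740.
I(r) = log|p(0)| + (inside sum) = 4.0943 + 1.6740 = 5.7683.
Note: since some zeros are outside |z| ≤ r, the simplified n·log(r) form does NOT apply — only the inside zeros contribute.

I(r) ≈ 5.7683.


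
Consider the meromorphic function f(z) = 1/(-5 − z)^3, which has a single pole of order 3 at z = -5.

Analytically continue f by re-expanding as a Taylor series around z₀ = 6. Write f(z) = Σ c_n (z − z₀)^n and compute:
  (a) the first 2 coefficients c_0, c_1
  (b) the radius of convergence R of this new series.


Let w = z − z₀, so z = z₀ + w.
Then -5 − z = -5 − (z₀ + w) = (-5 − z₀) − w = -11 − w.
f(z) = 1/(-11 − w)^3 = (1/(-11)^3) · (1 − w/(-11))^{−3}.
By the binomial series (1−u)^{−3} = Σ_{n≥0} C(n+2, 2) u^n for |u|<1, with u = w/(-11):
  c_n = C(n+2, 2) / (-11)^(n+3).
  c_0 = 1/(-11)^3 = -1/1331.
  c_1 = 3/(-11)^4 = 3/14641.
The series is valid for |w/d| < 1, i.e. |z − z₀| < |d|.
Radius of convergence: R = |-5 − z₀| = |-11| = 11 (distance from z₀ to the singularity z = -5).

c_0 = -1/1331, c_1 = 3/14641; R = 11.


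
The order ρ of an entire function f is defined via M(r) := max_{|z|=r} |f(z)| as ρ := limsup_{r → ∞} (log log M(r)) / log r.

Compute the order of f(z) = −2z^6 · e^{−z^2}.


M(r) = max_{|z|=r} |-2|·|z|^6·|e^{−z^2}| = 2·r^6 · e^{1r^2} (the factors attain their maxima compatibly on |z|=r). Then log M(r) = log 2 + 6·log r + 1r^2, dominated by the last term, so log log M(r) ~ 2·log r. The polynomial factor -2z^6 contributes only a log r term and does not affect the order. ρ = 2.
Therefore ρ = 2.

Order ρ = 2.


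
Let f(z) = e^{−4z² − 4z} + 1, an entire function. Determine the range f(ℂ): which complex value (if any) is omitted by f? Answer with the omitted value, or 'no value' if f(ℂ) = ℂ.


Little Picard bounds the complement of f(ℂ) to at most one point.
The exponent g(z) = −4z² − 4z is a nonconstant polynomial, hence surjective onto ℂ. So e^{g(z)} takes every value in {e^w : w ∈ ℂ} = ℂ ∖ {0}. Adding 1 shifts the range to ℂ ∖ {1}. f omits exactly 1.

Omitted value: 1.


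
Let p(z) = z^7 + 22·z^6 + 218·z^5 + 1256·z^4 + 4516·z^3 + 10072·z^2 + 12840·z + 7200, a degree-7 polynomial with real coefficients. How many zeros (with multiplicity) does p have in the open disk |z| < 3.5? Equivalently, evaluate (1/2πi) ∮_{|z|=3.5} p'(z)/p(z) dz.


The zeros of p are: (-3 + 3i), (-3 - 3i), (-3 + 1i), (-3 - 1i), (-3 + 1i), (-3 - 1i), -4.
Their magnitudes are: 4.243, 4.243, 3.162, 3.162, 3.162, 3.162, 4.
Zeros with |z| < R = 3.5: (-3 + 1i), (-3 - 1i), (-3 + 1i), (-3 - 1i).
Count = 4.
By the argument principle, (1/2πi) ∮_{|z|=R} p'(z)/p(z) dz equals exactly this count.

Number of zeros inside |z| < 3.5: 4.


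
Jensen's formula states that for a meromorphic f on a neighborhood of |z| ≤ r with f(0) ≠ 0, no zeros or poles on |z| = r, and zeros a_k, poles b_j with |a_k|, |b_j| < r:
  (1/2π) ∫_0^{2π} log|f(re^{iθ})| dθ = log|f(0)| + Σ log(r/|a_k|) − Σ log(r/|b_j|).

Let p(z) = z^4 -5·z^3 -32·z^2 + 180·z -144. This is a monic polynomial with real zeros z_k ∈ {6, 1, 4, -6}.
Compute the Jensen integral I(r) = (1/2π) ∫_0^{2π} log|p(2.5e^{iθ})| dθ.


Zeros: -6, 1, 4, 6; r = 2.5.
Inside |z| < r: 1. Outside (|z| ≥ r): -6, 4, 6.
p(0) = -144, so log|p(0)| = log(144) = 4.9698.
Apply Jensen: I(r) = log|p(0)| + Σ_k log(r/|z_k|), summed over zeros inside |z| < r.
  log(r/|z_k|) for z_k = 1: log(2.5/1) = 0.9163
  Outside zeros (-6, 4, 6) contribute nothing to the Jensen sum.
Sum over inside zeros: 0.9163.
I(r) = log|p(0)| + (inside sum) = 4.9698 + 0.9163 = 5.8861.
Note: since some zeros are outside |z| ≤ r, the simplified n·log(r) form does NOT apply — only the inside zeros contribute.

I(r) ≈ 5.8861.


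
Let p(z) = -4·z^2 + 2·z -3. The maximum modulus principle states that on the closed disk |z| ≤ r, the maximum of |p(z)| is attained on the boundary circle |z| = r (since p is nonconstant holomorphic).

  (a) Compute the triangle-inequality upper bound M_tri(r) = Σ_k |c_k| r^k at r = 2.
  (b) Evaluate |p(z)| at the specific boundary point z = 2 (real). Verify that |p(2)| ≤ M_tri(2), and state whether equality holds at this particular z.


Coefficients: c_0 = -3, c_1 = 2, c_2 = -4. Radius r = 2.
Part (a). Triangle bound: M_tri(r) = Σ_k |c_k| r^k
  = |-3|·2^0 + |2|·2^1 + |-4|·2^2
  = 3 + 4 + 16 = 23.
This bounds M(r) := max_{|z|=r} |p(z)| from above; equality holds iff all terms c_k z^k can be made to align in phase at a single z on |z|=r.
Part (b). At z = 2 (real, on the circle |z| = r):
  p(2) = (-3)·2^0 + (2)·2^1 + (-4)·2^2 = -15.
  |p(2)| = 15.
Check: |p(2)| = 15 ≤ 23 = M_tri(2). ✓ Equality does not hold at z = 2 (the coefficients have mixed signs, so the terms do not all align in phase there).

M_tri(2) = 23; |p(2)| = 15; equality at z=2: no.


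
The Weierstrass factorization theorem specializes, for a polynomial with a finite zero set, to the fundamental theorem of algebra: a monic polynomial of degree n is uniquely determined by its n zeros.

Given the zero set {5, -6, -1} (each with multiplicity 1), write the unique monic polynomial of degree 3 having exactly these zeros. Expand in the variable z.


The polynomial is p(z) = ∏_{α ∈ S} (z − α), where S = {5, -6, -1}.
Expanding the product yields: p(z) = z^3 + 2·z^2 -29·z -30.
The resulting polynomial has degree 3 and real coefficients as required.

p(z) = z^3 + 2·z^2 -29·z -30.


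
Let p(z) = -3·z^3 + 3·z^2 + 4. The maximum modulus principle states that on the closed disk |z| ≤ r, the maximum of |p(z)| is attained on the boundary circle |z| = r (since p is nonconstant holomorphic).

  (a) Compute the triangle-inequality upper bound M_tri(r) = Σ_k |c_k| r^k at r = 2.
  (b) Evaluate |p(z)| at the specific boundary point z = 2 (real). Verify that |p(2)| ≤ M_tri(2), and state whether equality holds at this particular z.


Coefficients: c_0 = 4, c_1 = 0, c_2 = 3, c_3 = -3. Radius r = 2.
Part (a). Triangle bound: M_tri(r) = Σ_k |c_k| r^k
  = |4|·2^0 + |0|·2^1 + |3|·2^2 + |-3|·2^3
  = 4 + 0 + 12 + 24 = 40.
This bounds M(r) := max_{|z|=r} |p(z)| from above; equality holds iff all terms c_k z^k can be made to align in phase at a single z on |z|=r.
Part (b). At z = 2 (real, on the circle |z| = r):
  p(2) = (4)·2^0 + (0)·2^1 + (3)·2^2 + (-3)·2^3 = -8.
  |p(2)| = 8.
Check: |p(2)| = 8 ≤ 40 = M_tri(2). ✓ Equality does not hold at z = 2 (the coefficients have mixed signs, so the terms do not all align in phase there).

M_tri(2) = 40; |p(2)| = 8; equality at z=2: no.


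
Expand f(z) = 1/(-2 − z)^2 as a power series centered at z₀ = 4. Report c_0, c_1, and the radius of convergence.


Let w = z − z₀, so z = z₀ + w.
Then -2 − z = -2 − (z₀ + w) = (-2 − z₀) − w = -6 − w.
f(z) = 1/(-6 − w)^2 = (1/(-6)^2) · (1 − w/(-6))^{−2}.
By the binomial series (1−u)^{−2} = Σ_{n≥0} C(n+1, 1) u^n for |u|<1, with u = w/(-6):
  c_n = C(n+1, 1) / (-6)^(n+2).
  c_0 = 1/(-6)^2 = 1/36.
  c_1 = 2/(-6)^3 = -1/108.
The series is valid for |w/d| < 1, i.e. |z − z₀| < |d|.
Radius of convergence: R = |-2 − z₀| = |-6| = 6 (distance from z₀ to the singularity z = -2).

c_0 = 1/36, c_1 = -1/108; R = 6.


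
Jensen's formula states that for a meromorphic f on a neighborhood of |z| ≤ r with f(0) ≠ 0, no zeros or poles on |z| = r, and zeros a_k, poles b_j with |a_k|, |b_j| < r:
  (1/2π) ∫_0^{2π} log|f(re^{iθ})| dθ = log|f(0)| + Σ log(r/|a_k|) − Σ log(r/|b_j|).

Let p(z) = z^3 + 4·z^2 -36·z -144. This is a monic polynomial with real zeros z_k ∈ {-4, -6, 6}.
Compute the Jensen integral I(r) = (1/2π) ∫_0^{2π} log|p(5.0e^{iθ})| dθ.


Zeros: -6, -4, 6; r = 5.0.
Inside |z| < r: -4. Outside (|z| ≥ r): -6, 6.
p(0) = -144, so log|p(0)| = log(144) = 4.9698.
Apply Jensen: I(r) = log|p(0)| + Σ_k log(r/|z_k|), summed over zeros inside |z| < r.
  log(r/|z_k|) for z_k = -4: log(5.0/4) = 0.2231
  Outside zeros (-6, 6) contribute nothing to the Jensen sum.
Sum over inside zeros: 0.2231.
I(r) = log|p(0)| + (inside sum) = 4.9698 + 0.2231 = 5.1930.
Note: since some zeros are outside |z| ≤ r, the simplified n·log(r) form does NOT apply — only the inside zeros contribute.

I(r) ≈ 5.1930.


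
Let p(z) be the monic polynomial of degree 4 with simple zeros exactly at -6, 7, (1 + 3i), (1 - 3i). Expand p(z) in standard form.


The polynomial is p(z) = ∏_{α ∈ S} (z − α), where S = {-6, 7, (1 + 3i), (1 - 3i)}.
Expanding the product yields: p(z) = z^4 -3·z^3 -30·z^2 + 74·z -420.
Note conjugate pairs combine to real quadratics: (z − (1+3i))(z − (1−3i)) = z² − 2z + 10.
The resulting polynomial has degree 4 and real coefficients as required.

p(z) = z^4 -3·z^3 -30·z^2 + 74·z -420.


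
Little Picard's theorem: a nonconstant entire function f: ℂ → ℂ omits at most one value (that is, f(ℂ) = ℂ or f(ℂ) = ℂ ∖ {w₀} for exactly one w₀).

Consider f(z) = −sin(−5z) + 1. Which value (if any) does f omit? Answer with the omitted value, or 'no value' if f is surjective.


Little Picard bounds the complement of f(ℂ) to at most one point.
sin is entire and surjective onto ℂ: for every w ∈ ℂ, sin(ζ) = w has a solution ζ ∈ ℂ (e.g., via the complex inverse arcsin). With ζ = −5z this gives z = ζ/(-5). Then -1·sin(−5z) takes every value in -1·ℂ = ℂ, and adding 1 is a bijection of ℂ. So f is surjective and omits no value. (Note: only on the real line is sin bounded by [−1, 1].)

Omitted value: no value.


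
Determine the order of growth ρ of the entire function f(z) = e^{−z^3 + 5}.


|e^{−z^3 + 5}| = e^{Re(-1·z^3) + 5} ≤ e^{1|z|^3 + 5} = e^{1r^3 + 5} on |z| = r, so ρ ≤ 3. Choosing z on |z|=r so that -1·z^3 is real positive (always possible by picking arg z appropriately) gives |f(z)| = e^{1r^3 + 5}, matching the bound. The additive constant 5 does not affect log log M(r) ~ 3·log r. Hence ρ = 3.
Therefore ρ = 3.

Order ρ = 3.


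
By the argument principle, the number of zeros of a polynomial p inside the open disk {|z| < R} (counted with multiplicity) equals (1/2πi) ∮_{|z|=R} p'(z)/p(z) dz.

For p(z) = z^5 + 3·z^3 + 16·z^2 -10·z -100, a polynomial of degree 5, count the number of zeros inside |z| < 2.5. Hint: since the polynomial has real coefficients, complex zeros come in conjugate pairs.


The zeros of p are: (-2 + 1i), (-2 - 1i), (1 + 3i), (1 - 3i), 2.
Their magnitudes are: 2.236, 2.236, 3.162, 3.162, 2.
Zeros with |z| < R = 2.5: (-2 + 1i), (-2 - 1i), 2.
Count = 3.
By the argument principle, (1/2πi) ∮_{|z|=R} p'(z)/p(z) dz equals exactly this count.

Number of zeros inside |z| < 2.5: 3.


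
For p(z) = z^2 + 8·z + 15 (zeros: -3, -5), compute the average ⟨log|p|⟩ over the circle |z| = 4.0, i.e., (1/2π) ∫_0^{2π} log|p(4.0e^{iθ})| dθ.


Zeros: -5, -3; r = 4.0.
Inside |z| < r: -3. Outside (|z| ≥ r): -5.
p(0) = 15, so log|p(0)| = log(15) = 2.7081.
Apply Jensen: I(r) = log|p(0)| + Σ_k log(r/|z_k|), summed over zeros inside |z| < r.
  log(r/|z_k|) for z_k = -3: log(4.0/3) = 0.2877
  Outside zeros (-5) contribute nothing to the Jensen sum.
Sum over inside zeros: 0.2877.
I(r) = log|p(0)| + (inside sum) = 2.7081 + 0.2877 = 2.9957.
Note: since some zeros are outside |z| ≤ r, the simplified n·log(r) form does NOT apply — only the inside zeros contribute.

I(r) ≈ 2.9957.


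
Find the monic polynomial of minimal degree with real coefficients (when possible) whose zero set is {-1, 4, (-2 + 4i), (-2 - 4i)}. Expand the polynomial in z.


The polynomial is p(z) = ∏_{α ∈ S} (z − α), where S = {-1, 4, (-2 + 4i), (-2 - 4i)}.
Expanding the product yields: p(z) = z^4 + z^3 + 4·z^2 -76·z -80.
Note conjugate pairs combine to real quadratics: (z − (-2+4i))(z − (-2−4i)) = z² + 4z + 20.
The resulting polynomial has degree 4 and real coefficients as required.

p(z) = z^4 + z^3 + 4·z^2 -76·z -80.


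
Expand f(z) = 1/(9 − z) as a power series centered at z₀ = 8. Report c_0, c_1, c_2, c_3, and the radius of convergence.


Let w = z − z₀, so z = z₀ + w.
Then 9 − z = 9 − (z₀ + w) = (9 − z₀) − w = 1 − w.
f(z) = 1/(1 − w) = (1/(1)) · 1/(1 − w/(1)) = Σ_{n≥0} w^n / (1)^(n+1).
So c_n = 1/(1)^(n+1):
  c_0 = 1/(1)^1 = 1.
  c_1 = 1/(1)^2 = 1.
  c_2 = 1/(1)^3 = 1.
  c_3 = 1/(1)^4 = 1.
The series is valid for |w/d| < 1, i.e. |z − z₀| < |d|.
Radius of convergence: R = |9 − z₀| = |1| = 1 (distance from z₀ to the singularity z = 9).

c_0 = 1, c_1 = 1, c_2 = 1, c_3 = 1; R = 1.


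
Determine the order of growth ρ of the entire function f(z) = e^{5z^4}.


|e^{5z^4}| = e^{Re(5·z^4) + 0} ≤ e^{5|z|^4 + 0} = e^{5r^4 + 0} on |z| = r, so ρ ≤ 4. Choosing z on |z|=r so that 5·z^4 is real positive (always possible by picking arg z appropriately) gives |f(z)| = e^{5r^4 + 0}, matching the bound. The additive constant 0 does not affect log log M(r) ~ 4·log r. Hence ρ = 4.
Therefore ρ = 4.

Order ρ = 4.


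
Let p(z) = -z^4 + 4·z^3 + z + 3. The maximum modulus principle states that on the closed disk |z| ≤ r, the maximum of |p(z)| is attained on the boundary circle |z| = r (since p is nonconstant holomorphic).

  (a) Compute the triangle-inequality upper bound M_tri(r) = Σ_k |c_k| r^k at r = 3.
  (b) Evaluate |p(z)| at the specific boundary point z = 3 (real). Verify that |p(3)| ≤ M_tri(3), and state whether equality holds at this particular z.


Coefficients: c_0 = 3, c_1 = 1, c_2 = 0, c_3 = 4, c_4 = -1. Radius r = 3.
Part (a). Triangle bound: M_tri(r) = Σ_k |c_k| r^k
  = |3|·3^0 + |1|·3^1 + |0|·3^2 + |4|·3^3 + |-1|·3^4
  = 3 + 3 + 0 + 108 + 81 = 195.
This bounds M(r) := max_{|z|=r} |p(z)| from above; equality holds iff all terms c_k z^k can be made to align in phase at a single z on |z|=r.
Part (b). At z = 3 (real, on the circle |z| = r):
  p(3) = (3)·3^0 + (1)·3^1 + (0)·3^2 + (4)·3^3 + (-1)·3^4 = 33.
  |p(3)| = 33.
Check: |p(3)| = 33 ≤ 195 = M_tri(3). ✓ Equality does not hold at z = 3 (the coefficients have mixed signs, so the terms do not all align in phase there).

M_tri(3) = 195; |p(3)| = 33; equality at z=3: no.


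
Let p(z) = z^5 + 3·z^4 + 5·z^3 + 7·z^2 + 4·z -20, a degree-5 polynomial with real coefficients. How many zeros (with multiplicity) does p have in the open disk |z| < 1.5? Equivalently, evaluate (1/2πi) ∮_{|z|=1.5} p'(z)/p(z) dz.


The zeros of p are: (-2 + 1i), (-2 - 1i), (0 + 2i), (0 - 2i), 1.
Their magnitudes are: 2.236, 2.236, 2, 2, 1.
Zeros with |z| < R = 1.5: 1.
Count = 1.
By the argument principle, (1/2πi) ∮_{|z|=R} p'(z)/p(z) dz equals exactly this count.

Number of zeros inside |z| < 1.5: 1.


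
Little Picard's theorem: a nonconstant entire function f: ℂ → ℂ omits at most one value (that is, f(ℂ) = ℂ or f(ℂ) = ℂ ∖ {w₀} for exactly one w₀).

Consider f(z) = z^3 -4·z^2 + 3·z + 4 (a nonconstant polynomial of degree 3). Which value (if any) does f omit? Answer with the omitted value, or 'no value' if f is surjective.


Little Picard bounds the complement of f(ℂ) to at most one point.
For every w ∈ ℂ, the equation p(z) − w = 0 is a nonconstant polynomial in z and hence has at least one root by the fundamental theorem of algebra. So p is surjective onto ℂ, omitting no value.

Omitted value: no value.


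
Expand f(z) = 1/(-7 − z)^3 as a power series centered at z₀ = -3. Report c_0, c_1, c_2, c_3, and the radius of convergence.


Let w = z − z₀, so z = z₀ + w.
Then -7 − z = -7 − (z₀ + w) = (-7 − z₀) − w = -4 − w.
f(z) = 1/(-4 − w)^3 = (1/(-4)^3) · (1 − w/(-4))^{−3}.
By the binomial series (1−u)^{−3} = Σ_{n≥0} C(n+2, 2) u^n for |u|<1, with u = w/(-4):
  c_n = C(n+2, 2) / (-4)^(n+3).
  c_0 = 1/(-4)^3 = -1/64.
  c_1 = 3/(-4)^4 = 3/256.
  c_2 = 6/(-4)^5 = -3/512.
  c_3 = 10/(-4)^6 = 5/2048.
The series is valid for |w/d| < 1, i.e. |z − z₀| < |d|.
Radius of convergence: R = |-7 − z₀| = |-4| = 4 (distance from z₀ to the singularity z = -7).

c_0 = -1/64, c_1 = 3/256, c_2 = -3/512, c_3 = 5/2048; R = 4.


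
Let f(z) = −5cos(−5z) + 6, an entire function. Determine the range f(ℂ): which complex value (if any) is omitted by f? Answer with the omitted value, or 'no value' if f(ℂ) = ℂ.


Little Picard bounds the complement of f(ℂ) to at most one point.
cos is entire and surjective onto ℂ: for every w ∈ ℂ, cos(ζ) = w has a solution ζ ∈ ℂ (e.g., via the complex inverse arccos). With ζ = −5z this gives z = ζ/(-5). Then -5·cos(−5z) takes every value in -5·ℂ = ℂ, and adding 6 is a bijection of ℂ. So f is surjective and omits no value. (Note: only on the real line is cos bounded by [−1, 1].)

Omitted value: no value.


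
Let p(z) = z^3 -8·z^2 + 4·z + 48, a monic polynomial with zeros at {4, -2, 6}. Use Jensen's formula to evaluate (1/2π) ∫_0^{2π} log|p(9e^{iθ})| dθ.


Zeros: -2, 4, 6; r = 9.
Inside |z| < r: -2, 4, 6. Outside (|z| ≥ r): ∅.
p(0) = 48, so log|p(0)| = log(48) = 3.8712.
Apply Jensen: I(r) = log|p(0)| + Σ_k log(r/|z_k|), summed over zeros inside |z| < r.
  log(r/|z_k|) for z_k = 4: log(9/4) = 0.8109
  log(r/|z_k|) for z_k = -2: log(9/2) = 1.5041
  log(r/|z_k|) for z_k = 6: log(9/6) = 0.4055
Sum over inside zeros: 2.7205.
I(r) = log|p(0)| + (inside sum) = 3.8712 + 2.7205 = 6.5917.
Closed form (all zeros inside, monic): I(r) = n·log(r) = 3·log(9) = 6.5917. ✓

I(r) ≈ 6.5917.


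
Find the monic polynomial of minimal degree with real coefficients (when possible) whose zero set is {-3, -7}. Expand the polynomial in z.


The polynomial is p(z) = ∏_{α ∈ S} (z − α), where S = {-3, -7}.
Expanding the product yields: p(z) = z^2 + 10·z + 21.
The resulting polynomial has degree 2 and real coefficients as required.

p(z) = z^2 + 10·z + 21.


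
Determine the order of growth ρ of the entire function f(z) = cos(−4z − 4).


cos(w) is a linear combination of e^{iw} and e^{−iw} (or e^w, e^{−w} in the hyperbolic case), so |cos(w)| ≤ e^{|w|}. With w = −4z − 4, |w| ≤ 4|z| + 4 = 4r + 4 on |z| = r, giving M(r) ≤ e^{4r + 4}, so ρ ≤ 1. On a suitable ray (z = it for sin/cos; z = t for sinh/cosh, t real → ∞), |cos(−4z − 4)| grows like e^{4|t|}/2, so ρ ≥ 1. Hence ρ = 1.
Therefore ρ = 1.

Order ρ = 1.


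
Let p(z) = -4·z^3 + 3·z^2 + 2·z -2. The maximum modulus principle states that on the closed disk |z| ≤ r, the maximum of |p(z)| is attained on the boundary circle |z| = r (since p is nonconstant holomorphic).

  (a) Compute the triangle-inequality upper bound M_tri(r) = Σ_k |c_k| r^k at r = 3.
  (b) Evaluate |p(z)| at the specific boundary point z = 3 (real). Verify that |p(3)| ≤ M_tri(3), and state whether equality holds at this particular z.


Coefficients: c_0 = -2, c_1 = 2, c_2 = 3, c_3 = -4. Radius r = 3.
Part (a). Triangle bound: M_tri(r) = Σ_k |c_k| r^k
  = |-2|·3^0 + |2|·3^1 + |3|·3^2 + |-4|·3^3
  = 2 + 6 + 27 + 108 = 143.
This bounds M(r) := max_{|z|=r} |p(z)| from above; equality holds iff all terms c_k z^k can be made to align in phase at a single z on |z|=r.
Part (b). At z = 3 (real, on the circle |z| = r):
  p(3) = (-2)·3^0 + (2)·3^1 + (3)·3^2 + (-4)·3^3 = -77.
  |p(3)| = 77.
Check: |p(3)| = 77 ≤ 143 = M_tri(3). ✓ Equality does not hold at z = 3 (the coefficients have mixed signs, so the terms do not all align in phase there).

M_tri(3) = 143; |p(3)| = 77; equality at z=3: no.


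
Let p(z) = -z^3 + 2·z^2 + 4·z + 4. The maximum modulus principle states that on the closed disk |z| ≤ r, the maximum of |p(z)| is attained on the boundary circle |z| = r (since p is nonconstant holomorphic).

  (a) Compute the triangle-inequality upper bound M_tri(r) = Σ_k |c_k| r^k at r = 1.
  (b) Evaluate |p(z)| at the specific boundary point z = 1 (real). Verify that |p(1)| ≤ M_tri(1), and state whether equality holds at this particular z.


Coefficients: c_0 = 4, c_1 = 4, c_2 = 2, c_3 = -1. Radius r = 1.
Part (a). Triangle bound: M_tri(r) = Σ_k |c_k| r^k
  = |4|·1^0 + |4|·1^1 + |2|·1^2 + |-1|·1^3
  = 4 + 4 + 2 + 1 = 11.
This bounds M(r) := max_{|z|=r} |p(z)| from above; equality holds iff all terms c_k z^k can be made to align in phase at a single z on |z|=r.
Part (b). At z = 1 (real, on the circle |z| = r):
  p(1) = (4)·1^0 + (4)·1^1 + (2)·1^2 + (-1)·1^3 = 9.
  |p(1)| = 9.
Check: |p(1)| = 9 ≤ 11 = M_tri(1). ✓ Equality does not hold at z = 1 (the coefficients have mixed signs, so the terms do not all align in phase there).

M_tri(1) = 11; |p(1)| = 9; equality at z=1: no.


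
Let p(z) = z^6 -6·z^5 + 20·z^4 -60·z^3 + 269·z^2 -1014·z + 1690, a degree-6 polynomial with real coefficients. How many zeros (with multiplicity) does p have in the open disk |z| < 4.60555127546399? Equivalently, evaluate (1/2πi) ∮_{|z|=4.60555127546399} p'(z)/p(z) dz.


The zeros of p are: (-2 + 3i), (-2 - 3i), (3 + 1i), (3 - 1i), (2 + 3i), (2 - 3i).
Their magnitudes are: 3.606, 3.606, 3.162, 3.162, 3.606, 3.606.
Zeros with |z| < R = 4.60555127546399: (-2 + 3i), (-2 - 3i), (3 + 1i), (3 - 1i), (2 + 3i), (2 - 3i).
Count = 6.
By the argument principle, (1/2πi) ∮_{|z|=R} p'(z)/p(z) dz equals exactly this count.

Number of zeros inside |z| < 4.60555127546399: 6.


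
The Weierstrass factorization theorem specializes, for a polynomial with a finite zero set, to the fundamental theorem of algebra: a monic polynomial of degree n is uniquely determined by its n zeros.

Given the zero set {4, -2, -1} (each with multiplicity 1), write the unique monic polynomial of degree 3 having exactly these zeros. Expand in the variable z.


The polynomial is p(z) = ∏_{α ∈ S} (z − α), where S = {4, -2, -1}.
Expanding the product yields: p(z) = z^3 -z^2 -10·z -8.
The resulting polynomial has degree 3 and real coefficients as required.

p(z) = z^3 -z^2 -10·z -8.


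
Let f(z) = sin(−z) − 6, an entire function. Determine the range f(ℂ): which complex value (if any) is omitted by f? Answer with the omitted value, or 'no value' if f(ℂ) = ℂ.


Little Picard bounds the complement of f(ℂ) to at most one point.
sin is entire and surjective onto ℂ: for every w ∈ ℂ, sin(ζ) = w has a solution ζ ∈ ℂ (e.g., via the complex inverse arcsin). With ζ = −z this gives z = ζ/(-1). Then 1·sin(−z) takes every value in 1·ℂ = ℂ, and adding -6 is a bijection of ℂ. So f is surjective and omits no value. (Note: only on the real line is sin bounded by [−1, 1].)

Omitted value: no value.


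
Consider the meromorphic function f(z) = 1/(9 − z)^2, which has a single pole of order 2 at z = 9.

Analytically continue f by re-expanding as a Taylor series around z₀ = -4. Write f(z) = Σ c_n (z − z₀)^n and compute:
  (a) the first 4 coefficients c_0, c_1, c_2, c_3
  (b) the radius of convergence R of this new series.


Let w = z − z₀, so z = z₀ + w.
Then 9 − z = 9 − (z₀ + w) = (9 − z₀) − w = 13 − w.
f(z) = 1/(13 − w)^2 = (1/(13)^2) · (1 − w/(13))^{−2}.
By the binomial series (1−u)^{−2} = Σ_{n≥0} C(n+1, 1) u^n for |u|<1, with u = w/(13):
  c_n = C(n+1, 1) / (13)^(n+2).
  c_0 = 1/(13)^2 = 1/169.
  c_1 = 2/(13)^3 = 2/2197.
  c_2 = 3/(13)^4 = 3/28561.
  c_3 = 4/(13)^5 = 4/371293.
The series is valid for |w/d| < 1, i.e. |z − z₀| < |d|.
Radius of convergence: R = |9 − z₀| = |13| = 13 (distance from z₀ to the singularity z = 9).

c_0 = 1/169, c_1 = 2/2197, c_2 = 3/28561, c_3 = 4/371293; R = 13.


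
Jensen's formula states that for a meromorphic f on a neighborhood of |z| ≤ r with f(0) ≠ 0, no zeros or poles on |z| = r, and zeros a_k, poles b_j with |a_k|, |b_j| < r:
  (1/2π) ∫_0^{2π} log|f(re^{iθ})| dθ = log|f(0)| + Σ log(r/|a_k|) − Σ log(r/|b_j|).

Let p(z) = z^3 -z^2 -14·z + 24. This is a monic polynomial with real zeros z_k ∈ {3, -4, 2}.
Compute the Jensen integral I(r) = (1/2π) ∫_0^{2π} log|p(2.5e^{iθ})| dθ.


Zeros: -4, 2, 3; r = 2.5.
Inside |z| < r: 2. Outside (|z| ≥ r): -4, 3.
p(0) = 24, so log|p(0)| = log(24) = 3.1781.
Apply Jensen: I(r) = log|p(0)| + Σ_k log(r/|z_k|), summed over zeros inside |z| < r.
  log(r/|z_k|) for z_k = 2: log(2.5/2) = 0.2231
  Outside zeros (-4, 3) contribute nothing to the Jensen sum.
Sum over inside zeros: 0.2231.
I(r) = log|p(0)| + (inside sum) = 3.1781 + 0.2231 = 3.4012.
Note: since some zeros are outside |z| ≤ r, the simplified n·log(r) form does NOT apply — only the inside zeros contribute.

I(r) ≈ 3.4012.


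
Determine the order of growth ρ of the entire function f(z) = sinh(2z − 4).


sinh(w) is a linear combination of e^{iw} and e^{−iw} (or e^w, e^{−w} in the hyperbolic case), so |sinh(w)| ≤ e^{|w|}. With w = 2z − 4, |w| ≤ 2|z| + 4 = 2r + 4 on |z| = r, giving M(r) ≤ e^{2r + 4}, so ρ ≤ 1. On a suitable ray (z = it for sin/cos; z = t for sinh/cosh, t real → ∞), |sinh(2z − 4)| grows like e^{2|t|}/2, so ρ ≥ 1. Hence ρ = 1.
Therefore ρ = 1.

Order ρ = 1.


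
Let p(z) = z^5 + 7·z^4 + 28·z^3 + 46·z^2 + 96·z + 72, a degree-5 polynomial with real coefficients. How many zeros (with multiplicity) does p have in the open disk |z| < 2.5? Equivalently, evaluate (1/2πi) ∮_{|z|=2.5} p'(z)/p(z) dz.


The zeros of p are: -1, (0 + 2i), (0 - 2i), (-3 + 3i), (-3 - 3i).
Their magnitudes are: 1, 2, 2, 4.243, 4.243.
Zeros with |z| < R = 2.5: -1, (0 + 2i), (0 - 2i).
Count = 3.
By the argument principle, (1/2πi) ∮_{|z|=R} p'(z)/p(z) dz equals exactly this count.

Number of zeros inside |z| < 2.5: 3.


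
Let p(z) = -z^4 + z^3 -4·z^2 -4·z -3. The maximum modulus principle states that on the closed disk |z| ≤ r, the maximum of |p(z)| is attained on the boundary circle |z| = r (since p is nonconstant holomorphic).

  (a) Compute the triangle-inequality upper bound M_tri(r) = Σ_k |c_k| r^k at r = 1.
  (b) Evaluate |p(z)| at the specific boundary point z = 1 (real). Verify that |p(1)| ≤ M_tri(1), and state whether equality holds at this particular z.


Coefficients: c_0 = -3, c_1 = -4, c_2 = -4, c_3 = 1, c_4 = -1. Radius r = 1.
Part (a). Triangle bound: M_tri(r) = Σ_k |c_k| r^k
  = |-3|·1^0 + |-4|·1^1 + |-4|·1^2 + |1|·1^3 + |-1|·1^4
  = 3 + 4 + 4 + 1 + 1 = 13.
This bounds M(r) := max_{|z|=r} |p(z)| from above; equality holds iff all terms c_k z^k can be made to align in phase at a single z on |z|=r.
Part (b). At z = 1 (real, on the circle |z| = r):
  p(1) = (-3)·1^0 + (-4)·1^1 + (-4)·1^2 + (1)·1^3 + (-1)·1^4 = -11.
  |p(1)| = 11.
Check: |p(1)| = 11 ≤ 13 = M_tri(1). ✓ Equality does not hold at z = 1 (the coefficients have mixed signs, so the terms do not all align in phase there).

M_tri(1) = 13; |p(1)| = 11; equality at z=1: no.


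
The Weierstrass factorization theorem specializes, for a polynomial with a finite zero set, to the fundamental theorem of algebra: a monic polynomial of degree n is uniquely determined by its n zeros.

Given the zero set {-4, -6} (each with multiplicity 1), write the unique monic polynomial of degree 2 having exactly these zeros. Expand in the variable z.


The polynomial is p(z) = ∏_{α ∈ S} (z − α), where S = {-4, -6}.
Expanding the product yields: p(z) = z^2 + 10·z + 24.
The resulting polynomial has degree 2 and real coefficients as required.

p(z) = z^2 + 10·z + 24.


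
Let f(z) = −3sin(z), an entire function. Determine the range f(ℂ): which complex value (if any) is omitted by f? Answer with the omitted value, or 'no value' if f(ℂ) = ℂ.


Little Picard bounds the complement of f(ℂ) to at most one point.
sin is entire and surjective onto ℂ: for every w ∈ ℂ, sin(ζ) = w has a solution ζ ∈ ℂ (e.g., via the complex inverse arcsin). With ζ = z this gives z = ζ/(1). Then -3·sin(z) takes every value in -3·ℂ = ℂ, and adding 0 is a bijection of ℂ. So f is surjective and omits no value. (Note: only on the real line is sin bounded by [−1, 1].)

Omitted value: no value.


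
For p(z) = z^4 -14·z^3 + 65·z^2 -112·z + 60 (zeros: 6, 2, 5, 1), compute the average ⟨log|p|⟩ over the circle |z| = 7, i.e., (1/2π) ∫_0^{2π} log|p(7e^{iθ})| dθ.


Zeros: 1, 2, 5, 6; r = 7.
Inside |z| < r: 1, 2, 5, 6. Outside (|z| ≥ r): ∅.
p(0) = 60, so log|p(0)| = log(60) = 4.0943.
Apply Jensen: I(r) = log|p(0)| + Σ_k log(r/|z_k|), summed over zeros inside |z| < r.
  log(r/|z_k|) for z_k = 6: log(7/6) = 0.1542
  log(r/|z_k|) for z_k = 2: log(7/2) = 1.2528
  log(r/|z_k|) for z_k = 5: log(7/5) = 0.3365
  log(r/|z_k|) for z_k = 1: log(7/1) = 1.9459
Sum over inside zeros: 3.6893.
I(r) = log|p(0)| + (inside sum) = 4.0943 + 3.6893 = 7.7836.
Closed form (all zeros inside, monic): I(r) = n·log(r) = 4·log(7) = 7.7836. ✓

I(r) ≈ 7.7836.


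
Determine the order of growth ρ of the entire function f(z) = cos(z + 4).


cos(w) is a linear combination of e^{iw} and e^{−iw} (or e^w, e^{−w} in the hyperbolic case), so |cos(w)| ≤ e^{|w|}. With w = z + 4, |w| ≤ 1|z| + 4 = 1r + 4 on |z| = r, giving M(r) ≤ e^{1r + 4}, so ρ ≤ 1. On a suitable ray (z = it for sin/cos; z = t for sinh/cosh, t real → ∞), |cos(z + 4)| grows like e^{1|t|}/2, so ρ ≥ 1. Hence ρ = 1.
Therefore ρ = 1.

Order ρ = 1.


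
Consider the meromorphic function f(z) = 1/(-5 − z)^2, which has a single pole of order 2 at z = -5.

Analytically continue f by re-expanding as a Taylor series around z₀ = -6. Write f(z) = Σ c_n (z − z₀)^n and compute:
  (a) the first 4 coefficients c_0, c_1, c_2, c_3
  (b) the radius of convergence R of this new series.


Let w = z − z₀, so z = z₀ + w.
Then -5 − z = -5 − (z₀ + w) = (-5 − z₀) − w = 1 − w.
f(z) = 1/(1 − w)^2 = (1/(1)^2) · (1 − w/(1))^{−2}.
By the binomial series (1−u)^{−2} = Σ_{n≥0} C(n+1, 1) u^n for |u|<1, with u = w/(1):
  c_n = C(n+1, 1) / (1)^(n+2).
  c_0 = 1/(1)^2 = 1.
  c_1 = 2/(1)^3 = 2.
  c_2 = 3/(1)^4 = 3.
  c_3 = 4/(1)^5 = 4.
The series is valid for |w/d| < 1, i.e. |z − z₀| < |d|.
Radius of convergence: R = |-5 − z₀| = |1| = 1 (distance from z₀ to the singularity z = -5).

c_0 = 1, c_1 = 2, c_2 = 3, c_3 = 4; R = 1.


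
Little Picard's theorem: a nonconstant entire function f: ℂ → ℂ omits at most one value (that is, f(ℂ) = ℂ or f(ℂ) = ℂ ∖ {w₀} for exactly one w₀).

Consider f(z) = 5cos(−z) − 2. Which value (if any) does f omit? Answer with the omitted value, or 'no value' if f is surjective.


Little Picard bounds the complement of f(ℂ) to at most one point.
cos is entire and surjective onto ℂ: for every w ∈ ℂ, cos(ζ) = w has a solution ζ ∈ ℂ (e.g., via the complex inverse arccos). With ζ = −z this gives z = ζ/(-1). Then 5·cos(−z) takes every value in 5·ℂ = ℂ, and adding -2 is a bijection of ℂ. So f is surjective and omits no value. (Note: only on the real line is cos bounded by [−1, 1].)

Omitted value: no value.


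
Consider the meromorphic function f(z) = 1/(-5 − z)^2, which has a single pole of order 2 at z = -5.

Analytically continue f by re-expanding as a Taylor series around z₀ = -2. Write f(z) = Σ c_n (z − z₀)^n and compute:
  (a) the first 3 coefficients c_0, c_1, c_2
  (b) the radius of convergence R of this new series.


Let w = z − z₀, so z = z₀ + w.
Then -5 − z = -5 − (z₀ + w) = (-5 − z₀) − w = -3 − w.
f(z) = 1/(-3 − w)^2 = (1/(-3)^2) · (1 − w/(-3))^{−2}.
By the binomial series (1−u)^{−2} = Σ_{n≥0} C(n+1, 1) u^n for |u|<1, with u = w/(-3):
  c_n = C(n+1, 1) / (-3)^(n+2).
  c_0 = 1/(-3)^2 = 1/9.
  c_1 = 2/(-3)^3 = -2/27.
  c_2 = 3/(-3)^4 = 1/27.
The series is valid for |w/d| < 1, i.e. |z − z₀| < |d|.
Radius of convergence: R = |-5 − z₀| = |-3| = 3 (distance from z₀ to the singularity z = -5).

c_0 = 1/9, c_1 = -2/27, c_2 = 1/27; R = 3.


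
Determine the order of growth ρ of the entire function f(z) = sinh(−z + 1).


sinh(w) is a linear combination of e^{iw} and e^{−iw} (or e^w, e^{−w} in the hyperbolic case), so |sinh(w)| ≤ e^{|w|}. With w = −z + 1, |w| ≤ 1|z| + 1 = 1r + 1 on |z| = r, giving M(r) ≤ e^{1r + 1}, so ρ ≤ 1. On a suitable ray (z = it for sin/cos; z = t for sinh/cosh, t real → ∞), |sinh(−z + 1)| grows like e^{1|t|}/2, so ρ ≥ 1. Hence ρ = 1.
Therefore ρ = 1.

Order ρ = 1.


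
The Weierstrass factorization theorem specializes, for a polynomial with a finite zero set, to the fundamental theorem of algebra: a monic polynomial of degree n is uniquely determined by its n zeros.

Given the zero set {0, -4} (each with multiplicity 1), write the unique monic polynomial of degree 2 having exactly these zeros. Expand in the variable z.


The polynomial is p(z) = ∏_{α ∈ S} (z − α), where S = {0, -4}.
Expanding the product yields: p(z) = z^2 + 4·z.
The resulting polynomial has degree 2 and real coefficients as required.

p(z) = z^2 + 4·z.


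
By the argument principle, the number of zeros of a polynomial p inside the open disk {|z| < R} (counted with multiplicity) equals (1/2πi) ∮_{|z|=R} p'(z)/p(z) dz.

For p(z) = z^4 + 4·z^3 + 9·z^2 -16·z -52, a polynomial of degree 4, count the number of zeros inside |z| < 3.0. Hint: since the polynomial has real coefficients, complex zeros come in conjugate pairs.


The zeros of p are: -2, 2, (-2 + 3i), (-2 - 3i).
Their magnitudes are: 2, 2, 3.606, 3.606.
Zeros with |z| < R = 3.0: -2, 2.
Count = 2.
By the argument principle, (1/2πi) ∮_{|z|=R} p'(z)/p(z) dz equals exactly this count.

Number of zeros inside |z| < 3.0: 2.


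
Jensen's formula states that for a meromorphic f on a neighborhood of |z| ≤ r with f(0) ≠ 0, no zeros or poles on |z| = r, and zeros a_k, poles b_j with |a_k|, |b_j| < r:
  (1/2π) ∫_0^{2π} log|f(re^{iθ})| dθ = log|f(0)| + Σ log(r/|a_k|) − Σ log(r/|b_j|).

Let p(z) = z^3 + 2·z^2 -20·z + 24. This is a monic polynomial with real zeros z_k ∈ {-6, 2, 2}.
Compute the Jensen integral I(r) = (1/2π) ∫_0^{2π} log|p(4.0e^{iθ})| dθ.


Zeros: -6, 2, 2; r = 4.0.
Inside |z| < r: 2, 2. Outside (|z| ≥ r): -6.
p(0) = 24, so log|p(0)| = log(24) = 3.1781.
Apply Jensen: I(r) = log|p(0)| + Σ_k log(r/|z_k|), summed over zeros inside |z| < r.
  log(r/|z_k|) for z_k = 2: log(4.0/2) = 0.6931
  log(r/|z_k|) for z_k = 2: log(4.0/2) = 0.6931
  Outside zeros (-6) contribute nothing to the Jensen sum.
Sum over inside zeros: 1.3863.
I(r) = log|p(0)| + (inside sum) = 3.1781 + 1.3863 = 4.5643.
Note: since some zeros are outside |z| ≤ r, the simplified n·log(r) form does NOT apply — only the inside zeros contribute.

I(r) ≈ 4.5643.


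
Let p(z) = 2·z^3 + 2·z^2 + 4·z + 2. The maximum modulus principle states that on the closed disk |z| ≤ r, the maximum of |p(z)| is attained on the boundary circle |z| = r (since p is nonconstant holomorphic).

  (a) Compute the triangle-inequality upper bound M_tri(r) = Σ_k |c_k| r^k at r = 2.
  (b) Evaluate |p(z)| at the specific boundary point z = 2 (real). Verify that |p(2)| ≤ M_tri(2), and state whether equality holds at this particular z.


Coefficients: c_0 = 2, c_1 = 4, c_2 = 2, c_3 = 2. Radius r = 2.
Part (a). Triangle bound: M_tri(r) = Σ_k |c_k| r^k
  = |2|·2^0 + |4|·2^1 + |2|·2^2 + |2|·2^3
  = 2 + 8 + 8 + 16 = 34.
This bounds M(r) := max_{|z|=r} |p(z)| from above; equality holds iff all terms c_k z^k can be made to align in phase at a single z on |z|=r.
Part (b). At z = 2 (real, on the circle |z| = r):
  p(2) = (2)·2^0 + (4)·2^1 + (2)·2^2 + (2)·2^3 = 34.
  |p(2)| = 34.
Since all nonzero coefficients share the same sign, |p(2)| = 34 = M_tri(2); the triangle bound is attained at z = 2, so in fact M(r) = 34.

M_tri(2) = 34; |p(2)| = 34; equality at z=2: yes.


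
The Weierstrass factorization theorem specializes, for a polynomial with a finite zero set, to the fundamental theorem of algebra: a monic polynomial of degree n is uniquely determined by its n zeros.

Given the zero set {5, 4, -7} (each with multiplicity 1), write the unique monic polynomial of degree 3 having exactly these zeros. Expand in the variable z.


The polynomial is p(z) = ∏_{α ∈ S} (z − α), where S = {5, 4, -7}.
Expanding the product yields: p(z) = z^3 -2·z^2 -43·z + 140.
The resulting polynomial has degree 3 and real coefficients as required.

p(z) = z^3 -2·z^2 -43·z + 140.
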